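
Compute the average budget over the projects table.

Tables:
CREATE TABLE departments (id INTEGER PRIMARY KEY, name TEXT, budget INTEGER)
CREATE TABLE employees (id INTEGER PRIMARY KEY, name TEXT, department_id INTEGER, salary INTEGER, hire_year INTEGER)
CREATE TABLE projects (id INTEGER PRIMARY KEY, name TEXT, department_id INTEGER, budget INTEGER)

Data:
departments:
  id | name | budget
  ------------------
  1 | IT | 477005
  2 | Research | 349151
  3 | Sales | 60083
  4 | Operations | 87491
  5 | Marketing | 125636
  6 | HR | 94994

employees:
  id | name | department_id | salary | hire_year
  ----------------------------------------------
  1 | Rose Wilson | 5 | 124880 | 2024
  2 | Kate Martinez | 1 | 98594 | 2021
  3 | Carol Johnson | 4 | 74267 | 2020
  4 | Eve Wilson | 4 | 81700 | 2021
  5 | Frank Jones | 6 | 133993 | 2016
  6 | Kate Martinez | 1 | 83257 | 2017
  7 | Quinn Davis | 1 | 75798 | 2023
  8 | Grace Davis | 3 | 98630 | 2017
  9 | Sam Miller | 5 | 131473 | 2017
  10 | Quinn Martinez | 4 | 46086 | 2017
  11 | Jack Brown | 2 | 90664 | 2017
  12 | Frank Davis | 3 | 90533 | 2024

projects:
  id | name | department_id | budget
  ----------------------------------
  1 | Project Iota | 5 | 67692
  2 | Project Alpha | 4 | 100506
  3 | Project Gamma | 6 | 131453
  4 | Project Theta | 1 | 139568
SELECT AVG(budget) FROM projects

Execution result:
109804.75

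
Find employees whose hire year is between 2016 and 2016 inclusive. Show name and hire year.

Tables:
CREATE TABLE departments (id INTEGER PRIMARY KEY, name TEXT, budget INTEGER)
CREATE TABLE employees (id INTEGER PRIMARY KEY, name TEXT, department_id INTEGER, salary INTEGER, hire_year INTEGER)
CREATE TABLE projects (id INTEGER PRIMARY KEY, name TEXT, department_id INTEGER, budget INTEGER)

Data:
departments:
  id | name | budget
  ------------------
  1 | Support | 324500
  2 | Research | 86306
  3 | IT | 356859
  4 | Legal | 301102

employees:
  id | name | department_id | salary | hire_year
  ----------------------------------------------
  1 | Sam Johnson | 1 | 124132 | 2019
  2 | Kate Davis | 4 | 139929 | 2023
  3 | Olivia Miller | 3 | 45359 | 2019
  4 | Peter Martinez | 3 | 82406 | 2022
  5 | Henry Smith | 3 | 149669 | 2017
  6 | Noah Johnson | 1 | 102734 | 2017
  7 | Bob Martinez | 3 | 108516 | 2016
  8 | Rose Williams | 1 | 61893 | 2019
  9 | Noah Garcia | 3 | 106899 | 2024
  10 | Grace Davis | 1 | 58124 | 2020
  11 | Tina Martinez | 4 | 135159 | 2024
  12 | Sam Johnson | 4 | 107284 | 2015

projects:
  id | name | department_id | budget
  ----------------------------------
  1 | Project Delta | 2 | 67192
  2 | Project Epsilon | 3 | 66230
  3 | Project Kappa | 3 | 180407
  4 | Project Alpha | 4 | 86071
SELECT name, hire_year FROM employees WHERE hire_year BETWEEN 2016 AND 2016

Execution result:
name | hire_year
Bob Martinez | 2016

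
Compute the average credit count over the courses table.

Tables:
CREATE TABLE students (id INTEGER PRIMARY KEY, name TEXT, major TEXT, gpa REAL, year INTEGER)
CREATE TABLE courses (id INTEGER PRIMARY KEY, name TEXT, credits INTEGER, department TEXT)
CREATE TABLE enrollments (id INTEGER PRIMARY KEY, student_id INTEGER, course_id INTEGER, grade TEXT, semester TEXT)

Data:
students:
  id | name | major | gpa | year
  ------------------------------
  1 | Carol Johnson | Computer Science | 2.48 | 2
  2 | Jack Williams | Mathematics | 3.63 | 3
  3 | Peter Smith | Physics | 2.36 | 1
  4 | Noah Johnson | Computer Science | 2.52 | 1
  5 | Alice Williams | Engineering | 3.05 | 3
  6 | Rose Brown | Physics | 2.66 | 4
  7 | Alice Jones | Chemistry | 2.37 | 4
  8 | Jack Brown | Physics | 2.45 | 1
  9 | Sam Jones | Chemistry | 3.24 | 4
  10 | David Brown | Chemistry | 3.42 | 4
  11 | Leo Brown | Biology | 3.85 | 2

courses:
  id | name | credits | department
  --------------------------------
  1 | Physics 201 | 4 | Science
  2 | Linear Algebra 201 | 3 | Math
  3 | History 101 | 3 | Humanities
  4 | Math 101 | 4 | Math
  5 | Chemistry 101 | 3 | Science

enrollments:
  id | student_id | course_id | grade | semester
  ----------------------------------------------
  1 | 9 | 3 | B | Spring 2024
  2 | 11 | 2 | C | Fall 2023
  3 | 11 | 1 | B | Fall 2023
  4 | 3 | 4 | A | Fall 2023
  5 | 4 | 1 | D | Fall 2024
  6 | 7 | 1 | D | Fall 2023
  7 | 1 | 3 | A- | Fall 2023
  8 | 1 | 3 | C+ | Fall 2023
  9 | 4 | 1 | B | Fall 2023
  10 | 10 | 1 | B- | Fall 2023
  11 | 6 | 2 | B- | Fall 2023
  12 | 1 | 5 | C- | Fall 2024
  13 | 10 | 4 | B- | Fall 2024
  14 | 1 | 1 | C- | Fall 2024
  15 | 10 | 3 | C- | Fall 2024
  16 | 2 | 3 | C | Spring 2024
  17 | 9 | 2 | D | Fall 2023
SELECT AVG(credits) FROM courses

Execution result:
3.40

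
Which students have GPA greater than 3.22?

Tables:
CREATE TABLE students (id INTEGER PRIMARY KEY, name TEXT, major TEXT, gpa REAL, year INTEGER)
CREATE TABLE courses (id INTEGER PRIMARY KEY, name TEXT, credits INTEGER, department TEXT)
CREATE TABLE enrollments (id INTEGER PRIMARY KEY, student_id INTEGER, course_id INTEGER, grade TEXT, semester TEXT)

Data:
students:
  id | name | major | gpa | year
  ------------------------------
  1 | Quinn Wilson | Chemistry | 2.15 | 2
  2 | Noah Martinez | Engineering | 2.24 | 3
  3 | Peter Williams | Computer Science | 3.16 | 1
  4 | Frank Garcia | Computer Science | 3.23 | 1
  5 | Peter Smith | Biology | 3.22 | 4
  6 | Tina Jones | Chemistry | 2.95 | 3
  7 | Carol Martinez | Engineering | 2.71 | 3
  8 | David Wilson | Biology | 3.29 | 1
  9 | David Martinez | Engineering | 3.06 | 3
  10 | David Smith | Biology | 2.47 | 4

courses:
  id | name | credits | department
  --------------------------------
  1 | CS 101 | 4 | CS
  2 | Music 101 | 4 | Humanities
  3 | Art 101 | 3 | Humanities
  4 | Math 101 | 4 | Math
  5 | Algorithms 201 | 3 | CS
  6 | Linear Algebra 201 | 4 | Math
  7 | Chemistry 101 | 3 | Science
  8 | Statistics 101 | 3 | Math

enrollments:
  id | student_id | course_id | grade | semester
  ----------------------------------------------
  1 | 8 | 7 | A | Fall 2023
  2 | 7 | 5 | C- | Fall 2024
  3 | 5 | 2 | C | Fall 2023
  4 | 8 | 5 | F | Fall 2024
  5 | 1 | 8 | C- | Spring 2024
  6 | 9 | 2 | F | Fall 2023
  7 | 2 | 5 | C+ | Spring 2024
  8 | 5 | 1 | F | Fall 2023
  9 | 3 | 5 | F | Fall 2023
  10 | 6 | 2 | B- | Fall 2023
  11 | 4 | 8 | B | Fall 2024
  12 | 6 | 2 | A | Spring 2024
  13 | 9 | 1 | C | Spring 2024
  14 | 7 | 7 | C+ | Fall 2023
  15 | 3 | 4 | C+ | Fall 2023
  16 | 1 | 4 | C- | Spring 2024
SELECT name, gpa FROM students WHERE gpa > 3.22

Execution result:
name | gpa
Frank Garcia | 3.23
David Wilson | 3.29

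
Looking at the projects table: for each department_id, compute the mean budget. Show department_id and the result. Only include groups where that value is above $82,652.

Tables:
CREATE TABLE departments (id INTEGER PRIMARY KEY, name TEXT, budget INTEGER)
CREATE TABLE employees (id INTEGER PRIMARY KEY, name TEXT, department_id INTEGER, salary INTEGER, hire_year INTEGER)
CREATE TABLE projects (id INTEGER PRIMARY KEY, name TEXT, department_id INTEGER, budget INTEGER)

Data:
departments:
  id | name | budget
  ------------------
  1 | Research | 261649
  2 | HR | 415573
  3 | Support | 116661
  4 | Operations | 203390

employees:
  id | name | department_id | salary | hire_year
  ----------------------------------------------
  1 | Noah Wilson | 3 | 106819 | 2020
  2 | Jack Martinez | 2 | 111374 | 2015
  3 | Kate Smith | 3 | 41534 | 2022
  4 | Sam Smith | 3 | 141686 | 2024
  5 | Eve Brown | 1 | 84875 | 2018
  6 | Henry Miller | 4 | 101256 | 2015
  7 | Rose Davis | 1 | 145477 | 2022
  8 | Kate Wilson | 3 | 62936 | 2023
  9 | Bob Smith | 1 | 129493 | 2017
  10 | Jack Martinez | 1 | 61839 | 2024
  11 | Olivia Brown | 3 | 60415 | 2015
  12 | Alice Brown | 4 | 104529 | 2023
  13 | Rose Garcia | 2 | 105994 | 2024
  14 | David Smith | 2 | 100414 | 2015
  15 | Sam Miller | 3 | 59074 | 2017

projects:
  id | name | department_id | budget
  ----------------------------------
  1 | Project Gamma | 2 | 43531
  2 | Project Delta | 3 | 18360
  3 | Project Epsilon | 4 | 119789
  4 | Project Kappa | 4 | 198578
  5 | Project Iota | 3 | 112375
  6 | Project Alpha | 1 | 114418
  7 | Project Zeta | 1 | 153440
SELECT department_id, AVG(budget) AS avg_budget FROM projects GROUP BY department_id HAVING AVG(budget) > 82652

Execution result:
department_id | avg_budget
1 | 133929.00
4 | 159183.50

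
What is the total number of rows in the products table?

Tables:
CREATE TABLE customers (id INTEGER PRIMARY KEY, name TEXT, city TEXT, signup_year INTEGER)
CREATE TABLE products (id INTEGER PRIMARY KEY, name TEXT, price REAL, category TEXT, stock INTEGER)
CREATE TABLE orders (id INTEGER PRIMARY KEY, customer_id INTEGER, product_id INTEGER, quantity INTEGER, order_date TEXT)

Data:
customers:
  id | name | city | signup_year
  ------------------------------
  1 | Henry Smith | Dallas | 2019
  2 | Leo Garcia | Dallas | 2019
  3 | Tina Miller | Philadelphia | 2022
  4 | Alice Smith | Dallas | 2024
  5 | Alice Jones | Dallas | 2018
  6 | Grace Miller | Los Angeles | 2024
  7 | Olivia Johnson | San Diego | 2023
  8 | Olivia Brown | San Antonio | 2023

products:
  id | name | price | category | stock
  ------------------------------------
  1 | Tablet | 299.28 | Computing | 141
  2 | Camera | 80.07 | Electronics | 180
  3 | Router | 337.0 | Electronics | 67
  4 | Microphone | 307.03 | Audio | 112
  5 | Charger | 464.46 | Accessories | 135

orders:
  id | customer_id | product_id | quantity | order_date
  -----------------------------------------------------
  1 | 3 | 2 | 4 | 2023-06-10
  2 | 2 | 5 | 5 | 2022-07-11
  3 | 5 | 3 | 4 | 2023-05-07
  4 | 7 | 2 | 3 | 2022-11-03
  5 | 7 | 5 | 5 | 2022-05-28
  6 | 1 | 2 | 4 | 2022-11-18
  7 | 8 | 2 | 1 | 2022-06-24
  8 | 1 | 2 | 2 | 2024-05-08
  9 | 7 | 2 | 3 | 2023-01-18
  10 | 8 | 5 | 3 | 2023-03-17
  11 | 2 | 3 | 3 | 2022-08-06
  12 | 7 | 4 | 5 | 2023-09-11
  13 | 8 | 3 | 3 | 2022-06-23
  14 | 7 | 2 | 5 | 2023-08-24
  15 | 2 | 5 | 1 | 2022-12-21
SELECT COUNT(*) FROM products

Execution result:
5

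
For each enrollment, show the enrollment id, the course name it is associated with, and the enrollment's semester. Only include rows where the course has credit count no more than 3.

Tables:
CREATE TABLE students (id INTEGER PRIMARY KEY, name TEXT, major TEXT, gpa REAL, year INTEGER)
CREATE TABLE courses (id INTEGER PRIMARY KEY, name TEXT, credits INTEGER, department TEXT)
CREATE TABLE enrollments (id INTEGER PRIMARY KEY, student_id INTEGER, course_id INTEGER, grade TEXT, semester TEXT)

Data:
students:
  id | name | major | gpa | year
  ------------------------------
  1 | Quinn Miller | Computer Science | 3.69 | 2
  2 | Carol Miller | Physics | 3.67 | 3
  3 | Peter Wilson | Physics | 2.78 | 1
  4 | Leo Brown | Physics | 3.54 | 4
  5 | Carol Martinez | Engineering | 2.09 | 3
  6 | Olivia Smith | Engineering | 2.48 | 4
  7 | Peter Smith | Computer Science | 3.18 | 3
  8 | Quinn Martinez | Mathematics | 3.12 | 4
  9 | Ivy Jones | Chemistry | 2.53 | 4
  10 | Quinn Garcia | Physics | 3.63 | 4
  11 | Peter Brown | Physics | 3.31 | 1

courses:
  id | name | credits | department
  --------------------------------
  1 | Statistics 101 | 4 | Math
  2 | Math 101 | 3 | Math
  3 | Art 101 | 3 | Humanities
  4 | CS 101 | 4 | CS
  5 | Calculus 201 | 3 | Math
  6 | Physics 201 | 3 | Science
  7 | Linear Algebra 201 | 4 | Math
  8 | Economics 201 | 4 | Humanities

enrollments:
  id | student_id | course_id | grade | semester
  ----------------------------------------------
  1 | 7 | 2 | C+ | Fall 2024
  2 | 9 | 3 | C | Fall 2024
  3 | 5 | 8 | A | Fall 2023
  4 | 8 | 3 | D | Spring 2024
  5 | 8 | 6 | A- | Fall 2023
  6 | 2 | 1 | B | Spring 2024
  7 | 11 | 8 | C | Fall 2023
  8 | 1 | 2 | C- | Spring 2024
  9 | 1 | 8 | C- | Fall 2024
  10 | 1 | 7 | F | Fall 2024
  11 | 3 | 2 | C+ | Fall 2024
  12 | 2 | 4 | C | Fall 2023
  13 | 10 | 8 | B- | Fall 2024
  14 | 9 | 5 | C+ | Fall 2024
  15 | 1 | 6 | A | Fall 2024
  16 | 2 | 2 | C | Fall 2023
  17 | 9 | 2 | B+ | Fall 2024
SELECT c.id, p.name AS course, c.semester FROM enrollments c JOIN courses p ON c.course_id = p.id WHERE p.credits <= 3

Execution result:
id | course | semester
1 | Math 101 | Fall 2024
2 | Art 101 | Fall 2024
4 | Art 101 | Spring 2024
5 | Physics 201 | Fall 2023
8 | Math 101 | Spring 2024
11 | Math 101 | Fall 2024
14 | Calculus 201 | Fall 2024
15 | Physics 201 | Fall 2024
16 | Math 101 | Fall 2023
17 | Math 101 | Fall 2024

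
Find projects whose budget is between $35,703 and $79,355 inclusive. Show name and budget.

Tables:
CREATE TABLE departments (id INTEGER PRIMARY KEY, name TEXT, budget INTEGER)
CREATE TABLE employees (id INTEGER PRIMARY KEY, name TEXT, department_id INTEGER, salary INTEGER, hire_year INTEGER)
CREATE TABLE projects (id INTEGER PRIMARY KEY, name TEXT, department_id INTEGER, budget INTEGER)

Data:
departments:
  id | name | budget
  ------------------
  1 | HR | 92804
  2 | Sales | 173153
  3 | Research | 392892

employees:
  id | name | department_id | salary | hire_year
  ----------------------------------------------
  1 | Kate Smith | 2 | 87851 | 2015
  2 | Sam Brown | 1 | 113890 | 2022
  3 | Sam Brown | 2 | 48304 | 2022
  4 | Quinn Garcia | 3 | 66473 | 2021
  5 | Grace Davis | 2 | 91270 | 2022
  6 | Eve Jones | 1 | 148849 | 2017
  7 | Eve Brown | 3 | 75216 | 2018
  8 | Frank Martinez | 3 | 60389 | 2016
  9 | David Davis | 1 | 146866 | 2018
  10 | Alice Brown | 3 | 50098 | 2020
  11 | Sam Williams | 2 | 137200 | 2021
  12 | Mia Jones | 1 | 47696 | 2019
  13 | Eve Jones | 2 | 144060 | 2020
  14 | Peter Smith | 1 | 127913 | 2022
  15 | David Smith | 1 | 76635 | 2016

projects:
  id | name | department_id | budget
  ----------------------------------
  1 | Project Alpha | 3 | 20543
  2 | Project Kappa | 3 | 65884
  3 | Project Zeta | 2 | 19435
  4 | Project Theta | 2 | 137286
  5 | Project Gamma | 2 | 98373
SELECT name, budget FROM projects WHERE budget BETWEEN 35703 AND 79355

Execution result:
name | budget
Project Kappa | 65884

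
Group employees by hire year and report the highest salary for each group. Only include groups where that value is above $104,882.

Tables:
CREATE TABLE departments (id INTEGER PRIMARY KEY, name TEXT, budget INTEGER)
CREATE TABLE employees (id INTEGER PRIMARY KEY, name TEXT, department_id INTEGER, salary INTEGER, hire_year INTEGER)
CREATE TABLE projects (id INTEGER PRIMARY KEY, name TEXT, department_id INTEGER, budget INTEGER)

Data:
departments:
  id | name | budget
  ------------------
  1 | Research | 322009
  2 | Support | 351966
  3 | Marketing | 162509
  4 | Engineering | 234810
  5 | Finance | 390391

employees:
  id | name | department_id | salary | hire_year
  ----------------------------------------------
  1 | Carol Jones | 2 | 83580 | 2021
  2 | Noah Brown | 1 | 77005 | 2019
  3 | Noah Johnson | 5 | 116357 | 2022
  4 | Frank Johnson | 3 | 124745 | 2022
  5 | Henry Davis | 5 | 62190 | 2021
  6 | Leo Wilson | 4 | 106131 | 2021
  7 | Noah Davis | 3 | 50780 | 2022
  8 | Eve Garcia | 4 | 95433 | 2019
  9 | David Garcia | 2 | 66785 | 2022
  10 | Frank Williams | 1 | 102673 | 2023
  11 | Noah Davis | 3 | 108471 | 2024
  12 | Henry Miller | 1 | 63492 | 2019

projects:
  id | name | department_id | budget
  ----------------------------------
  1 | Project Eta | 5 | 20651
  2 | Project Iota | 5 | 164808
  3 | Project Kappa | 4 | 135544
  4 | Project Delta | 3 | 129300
SELECT hire_year, MAX(salary) AS max_salary FROM employees GROUP BY hire_year HAVING MAX(salary) > 104882

Execution result:
hire_year | max_salary
2021 | 106131
2022 | 124745
2024 | 108471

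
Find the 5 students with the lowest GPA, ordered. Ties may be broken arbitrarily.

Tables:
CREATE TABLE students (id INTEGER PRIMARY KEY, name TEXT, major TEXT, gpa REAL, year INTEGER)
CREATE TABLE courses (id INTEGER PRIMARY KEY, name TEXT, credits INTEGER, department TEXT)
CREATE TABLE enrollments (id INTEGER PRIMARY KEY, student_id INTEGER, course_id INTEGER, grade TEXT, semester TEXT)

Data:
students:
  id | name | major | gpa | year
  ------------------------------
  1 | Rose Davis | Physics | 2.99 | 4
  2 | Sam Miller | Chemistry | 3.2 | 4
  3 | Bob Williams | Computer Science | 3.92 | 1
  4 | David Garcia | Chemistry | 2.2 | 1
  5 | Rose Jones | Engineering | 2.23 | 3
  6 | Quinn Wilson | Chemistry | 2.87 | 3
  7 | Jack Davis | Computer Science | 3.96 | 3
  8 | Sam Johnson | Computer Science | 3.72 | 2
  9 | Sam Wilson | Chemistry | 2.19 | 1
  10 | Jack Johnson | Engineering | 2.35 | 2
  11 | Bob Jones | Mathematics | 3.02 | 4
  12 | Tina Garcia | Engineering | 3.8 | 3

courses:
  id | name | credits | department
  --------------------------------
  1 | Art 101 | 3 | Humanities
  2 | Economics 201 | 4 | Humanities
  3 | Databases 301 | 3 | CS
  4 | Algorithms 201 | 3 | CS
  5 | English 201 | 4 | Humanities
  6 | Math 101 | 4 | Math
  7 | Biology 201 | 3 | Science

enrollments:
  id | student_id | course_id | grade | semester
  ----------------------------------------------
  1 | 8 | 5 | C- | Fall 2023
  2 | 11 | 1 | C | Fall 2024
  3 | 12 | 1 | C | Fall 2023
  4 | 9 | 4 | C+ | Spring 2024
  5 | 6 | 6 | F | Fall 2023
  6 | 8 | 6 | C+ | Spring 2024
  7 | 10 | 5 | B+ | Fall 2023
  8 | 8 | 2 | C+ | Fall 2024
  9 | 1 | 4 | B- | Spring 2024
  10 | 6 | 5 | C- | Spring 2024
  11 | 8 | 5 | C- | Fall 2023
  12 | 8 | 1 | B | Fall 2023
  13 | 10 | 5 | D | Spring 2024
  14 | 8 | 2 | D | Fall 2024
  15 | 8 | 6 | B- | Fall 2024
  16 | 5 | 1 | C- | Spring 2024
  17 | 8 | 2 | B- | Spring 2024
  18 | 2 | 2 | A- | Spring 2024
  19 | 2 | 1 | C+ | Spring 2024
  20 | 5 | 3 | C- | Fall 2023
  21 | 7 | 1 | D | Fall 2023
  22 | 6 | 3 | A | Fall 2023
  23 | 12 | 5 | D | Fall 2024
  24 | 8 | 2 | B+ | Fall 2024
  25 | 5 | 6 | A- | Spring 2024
SELECT name, gpa FROM students ORDER BY gpa ASC LIMIT 5

Execution result:
name | gpa
Sam Wilson | 2.19
David Garcia | 2.20
Rose Jones | 2.23
Jack Johnson | 2.35
Quinn Wilson | 2.87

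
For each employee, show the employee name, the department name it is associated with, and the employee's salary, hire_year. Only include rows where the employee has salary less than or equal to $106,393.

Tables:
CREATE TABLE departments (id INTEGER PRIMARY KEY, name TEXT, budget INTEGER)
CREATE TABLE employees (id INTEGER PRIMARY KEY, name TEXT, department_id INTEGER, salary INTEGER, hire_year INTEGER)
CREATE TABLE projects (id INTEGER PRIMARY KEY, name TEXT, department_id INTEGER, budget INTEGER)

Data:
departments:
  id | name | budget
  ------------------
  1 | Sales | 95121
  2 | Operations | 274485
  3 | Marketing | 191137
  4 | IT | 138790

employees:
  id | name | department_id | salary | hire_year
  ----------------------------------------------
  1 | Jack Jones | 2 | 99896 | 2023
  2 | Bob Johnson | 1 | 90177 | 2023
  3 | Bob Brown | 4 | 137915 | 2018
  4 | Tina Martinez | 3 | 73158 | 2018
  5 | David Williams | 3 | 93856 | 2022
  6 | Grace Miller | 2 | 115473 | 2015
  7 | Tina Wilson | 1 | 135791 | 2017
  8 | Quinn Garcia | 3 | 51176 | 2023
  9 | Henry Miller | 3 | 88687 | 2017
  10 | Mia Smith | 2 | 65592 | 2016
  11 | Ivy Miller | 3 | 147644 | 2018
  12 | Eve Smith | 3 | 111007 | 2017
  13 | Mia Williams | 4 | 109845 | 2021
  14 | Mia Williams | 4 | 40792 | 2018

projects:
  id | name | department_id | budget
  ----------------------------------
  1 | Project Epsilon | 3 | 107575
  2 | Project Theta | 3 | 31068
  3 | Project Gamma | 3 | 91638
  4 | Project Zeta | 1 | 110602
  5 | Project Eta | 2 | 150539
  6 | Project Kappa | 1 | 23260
SELECT c.name, p.name AS department, c.salary, c.hire_year FROM employees c JOIN departments p ON c.department_id = p.id WHERE c.salary <= 106393

Execution result:
name | department | salary | hire_year
Jack Jones | Operations | 99896 | 2023
Bob Johnson | Sales | 90177 | 2023
Tina Martinez | Marketing | 73158 | 2018
David Williams | Marketing | 93856 | 2022
Quinn Garcia | Marketing | 51176 | 2023
Henry Miller | Marketing | 88687 | 2017
Mia Smith | Operations | 65592 | 2016
Mia Williams | IT | 40792 | 2018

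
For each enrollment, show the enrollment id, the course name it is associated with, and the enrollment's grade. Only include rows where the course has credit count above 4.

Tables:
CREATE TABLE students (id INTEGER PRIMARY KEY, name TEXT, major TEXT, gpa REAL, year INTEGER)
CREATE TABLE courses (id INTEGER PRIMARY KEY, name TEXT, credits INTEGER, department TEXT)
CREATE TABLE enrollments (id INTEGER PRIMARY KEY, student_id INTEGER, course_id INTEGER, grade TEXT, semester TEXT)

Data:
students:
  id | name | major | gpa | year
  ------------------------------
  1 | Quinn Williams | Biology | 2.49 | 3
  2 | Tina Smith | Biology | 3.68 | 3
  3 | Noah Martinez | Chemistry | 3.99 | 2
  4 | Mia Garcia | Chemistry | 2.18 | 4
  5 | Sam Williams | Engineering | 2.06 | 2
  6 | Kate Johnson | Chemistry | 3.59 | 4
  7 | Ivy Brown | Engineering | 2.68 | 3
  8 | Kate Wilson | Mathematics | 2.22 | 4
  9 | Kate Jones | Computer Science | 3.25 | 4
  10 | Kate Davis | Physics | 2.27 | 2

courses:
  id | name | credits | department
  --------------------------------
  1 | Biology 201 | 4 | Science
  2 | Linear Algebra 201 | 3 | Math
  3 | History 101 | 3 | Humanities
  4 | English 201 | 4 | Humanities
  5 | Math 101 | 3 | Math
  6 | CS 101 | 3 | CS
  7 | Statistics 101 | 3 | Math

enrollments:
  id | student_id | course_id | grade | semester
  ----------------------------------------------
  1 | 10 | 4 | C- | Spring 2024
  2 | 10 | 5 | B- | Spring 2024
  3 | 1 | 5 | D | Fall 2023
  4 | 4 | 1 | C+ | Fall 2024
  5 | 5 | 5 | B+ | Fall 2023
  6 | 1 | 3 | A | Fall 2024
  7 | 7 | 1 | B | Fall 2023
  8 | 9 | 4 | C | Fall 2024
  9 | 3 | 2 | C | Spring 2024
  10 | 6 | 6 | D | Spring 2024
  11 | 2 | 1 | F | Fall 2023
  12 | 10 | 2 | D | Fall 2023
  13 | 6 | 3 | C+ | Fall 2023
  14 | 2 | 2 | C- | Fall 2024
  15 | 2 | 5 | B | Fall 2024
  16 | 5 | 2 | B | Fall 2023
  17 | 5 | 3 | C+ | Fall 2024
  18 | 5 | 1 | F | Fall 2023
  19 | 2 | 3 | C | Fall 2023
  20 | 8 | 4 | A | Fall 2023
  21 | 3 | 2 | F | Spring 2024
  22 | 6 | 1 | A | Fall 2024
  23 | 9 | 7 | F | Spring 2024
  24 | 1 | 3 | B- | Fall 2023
SELECT c.id, p.name AS course, c.grade FROM enrollments c JOIN courses p ON c.course_id = p.id WHERE p.credits > 4

Execution result:
(no rows)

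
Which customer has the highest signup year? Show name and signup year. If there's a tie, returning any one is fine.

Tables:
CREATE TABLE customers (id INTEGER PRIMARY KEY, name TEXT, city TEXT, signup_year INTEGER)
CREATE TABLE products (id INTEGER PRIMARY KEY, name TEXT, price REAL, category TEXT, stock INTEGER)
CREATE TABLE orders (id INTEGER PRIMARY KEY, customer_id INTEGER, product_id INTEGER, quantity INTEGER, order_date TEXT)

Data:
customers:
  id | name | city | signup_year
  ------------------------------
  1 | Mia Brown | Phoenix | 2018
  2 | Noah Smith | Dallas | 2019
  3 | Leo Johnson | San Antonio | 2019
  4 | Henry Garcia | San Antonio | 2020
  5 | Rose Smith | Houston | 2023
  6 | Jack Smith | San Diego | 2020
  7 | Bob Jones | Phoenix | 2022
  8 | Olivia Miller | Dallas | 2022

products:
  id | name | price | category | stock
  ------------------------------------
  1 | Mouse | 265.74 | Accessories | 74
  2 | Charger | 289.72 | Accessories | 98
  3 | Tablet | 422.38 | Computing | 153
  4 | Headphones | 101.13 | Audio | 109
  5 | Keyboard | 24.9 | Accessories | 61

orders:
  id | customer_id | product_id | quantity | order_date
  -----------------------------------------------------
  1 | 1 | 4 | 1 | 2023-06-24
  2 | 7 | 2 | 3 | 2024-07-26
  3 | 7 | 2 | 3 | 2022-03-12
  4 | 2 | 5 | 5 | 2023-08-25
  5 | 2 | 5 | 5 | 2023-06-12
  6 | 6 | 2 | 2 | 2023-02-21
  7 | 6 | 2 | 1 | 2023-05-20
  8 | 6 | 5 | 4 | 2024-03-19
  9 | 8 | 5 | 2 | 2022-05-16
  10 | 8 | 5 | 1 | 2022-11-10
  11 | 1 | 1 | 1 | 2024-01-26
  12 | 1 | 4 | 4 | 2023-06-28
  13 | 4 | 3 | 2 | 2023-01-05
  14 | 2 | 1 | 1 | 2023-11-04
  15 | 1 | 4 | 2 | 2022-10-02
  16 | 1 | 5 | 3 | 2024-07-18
SELECT name, signup_year FROM customers ORDER BY signup_year DESC LIMIT 1

Execution result:
name | signup_year
Rose Smith | 2023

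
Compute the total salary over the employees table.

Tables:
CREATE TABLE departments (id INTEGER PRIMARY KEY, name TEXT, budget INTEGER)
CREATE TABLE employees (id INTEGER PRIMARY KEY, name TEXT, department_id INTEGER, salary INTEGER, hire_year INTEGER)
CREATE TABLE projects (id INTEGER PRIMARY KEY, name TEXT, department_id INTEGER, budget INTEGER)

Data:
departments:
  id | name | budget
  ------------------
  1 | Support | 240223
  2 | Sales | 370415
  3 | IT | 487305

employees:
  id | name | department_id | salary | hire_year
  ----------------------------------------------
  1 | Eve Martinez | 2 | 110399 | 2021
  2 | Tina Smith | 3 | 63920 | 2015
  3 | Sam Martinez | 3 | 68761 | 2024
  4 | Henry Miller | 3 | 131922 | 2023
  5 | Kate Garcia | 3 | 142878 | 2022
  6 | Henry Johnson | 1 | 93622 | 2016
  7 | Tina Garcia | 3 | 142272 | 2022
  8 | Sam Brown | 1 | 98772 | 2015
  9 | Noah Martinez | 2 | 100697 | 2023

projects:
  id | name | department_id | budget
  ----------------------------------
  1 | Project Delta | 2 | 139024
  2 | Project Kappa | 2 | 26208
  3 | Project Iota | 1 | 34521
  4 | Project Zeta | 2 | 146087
SELECT SUM(salary) FROM employees

Execution result:
953243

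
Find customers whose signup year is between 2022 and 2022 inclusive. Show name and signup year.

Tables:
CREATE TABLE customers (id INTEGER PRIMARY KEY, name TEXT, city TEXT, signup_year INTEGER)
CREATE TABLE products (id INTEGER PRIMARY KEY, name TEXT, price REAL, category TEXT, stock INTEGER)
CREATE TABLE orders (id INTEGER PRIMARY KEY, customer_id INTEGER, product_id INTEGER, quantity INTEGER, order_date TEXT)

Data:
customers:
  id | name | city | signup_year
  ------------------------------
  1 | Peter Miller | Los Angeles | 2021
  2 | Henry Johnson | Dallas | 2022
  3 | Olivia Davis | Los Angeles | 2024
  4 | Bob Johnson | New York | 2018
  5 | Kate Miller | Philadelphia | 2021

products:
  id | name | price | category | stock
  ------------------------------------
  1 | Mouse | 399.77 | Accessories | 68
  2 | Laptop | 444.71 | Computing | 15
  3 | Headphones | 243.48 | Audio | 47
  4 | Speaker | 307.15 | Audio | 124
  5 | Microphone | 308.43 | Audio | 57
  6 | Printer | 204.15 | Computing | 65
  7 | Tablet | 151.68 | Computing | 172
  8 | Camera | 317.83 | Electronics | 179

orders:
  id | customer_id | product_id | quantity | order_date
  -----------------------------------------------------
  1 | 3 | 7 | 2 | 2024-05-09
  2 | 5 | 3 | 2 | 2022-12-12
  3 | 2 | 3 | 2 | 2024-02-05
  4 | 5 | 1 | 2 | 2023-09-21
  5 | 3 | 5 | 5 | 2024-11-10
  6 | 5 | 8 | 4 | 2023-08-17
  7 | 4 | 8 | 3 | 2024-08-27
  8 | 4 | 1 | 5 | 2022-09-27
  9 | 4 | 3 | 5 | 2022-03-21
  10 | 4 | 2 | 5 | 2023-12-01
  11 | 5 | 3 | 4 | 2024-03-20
SELECT name, signup_year FROM customers WHERE signup_year BETWEEN 2022 AND 2022

Execution result:
name | signup_year
Henry Johnson | 2022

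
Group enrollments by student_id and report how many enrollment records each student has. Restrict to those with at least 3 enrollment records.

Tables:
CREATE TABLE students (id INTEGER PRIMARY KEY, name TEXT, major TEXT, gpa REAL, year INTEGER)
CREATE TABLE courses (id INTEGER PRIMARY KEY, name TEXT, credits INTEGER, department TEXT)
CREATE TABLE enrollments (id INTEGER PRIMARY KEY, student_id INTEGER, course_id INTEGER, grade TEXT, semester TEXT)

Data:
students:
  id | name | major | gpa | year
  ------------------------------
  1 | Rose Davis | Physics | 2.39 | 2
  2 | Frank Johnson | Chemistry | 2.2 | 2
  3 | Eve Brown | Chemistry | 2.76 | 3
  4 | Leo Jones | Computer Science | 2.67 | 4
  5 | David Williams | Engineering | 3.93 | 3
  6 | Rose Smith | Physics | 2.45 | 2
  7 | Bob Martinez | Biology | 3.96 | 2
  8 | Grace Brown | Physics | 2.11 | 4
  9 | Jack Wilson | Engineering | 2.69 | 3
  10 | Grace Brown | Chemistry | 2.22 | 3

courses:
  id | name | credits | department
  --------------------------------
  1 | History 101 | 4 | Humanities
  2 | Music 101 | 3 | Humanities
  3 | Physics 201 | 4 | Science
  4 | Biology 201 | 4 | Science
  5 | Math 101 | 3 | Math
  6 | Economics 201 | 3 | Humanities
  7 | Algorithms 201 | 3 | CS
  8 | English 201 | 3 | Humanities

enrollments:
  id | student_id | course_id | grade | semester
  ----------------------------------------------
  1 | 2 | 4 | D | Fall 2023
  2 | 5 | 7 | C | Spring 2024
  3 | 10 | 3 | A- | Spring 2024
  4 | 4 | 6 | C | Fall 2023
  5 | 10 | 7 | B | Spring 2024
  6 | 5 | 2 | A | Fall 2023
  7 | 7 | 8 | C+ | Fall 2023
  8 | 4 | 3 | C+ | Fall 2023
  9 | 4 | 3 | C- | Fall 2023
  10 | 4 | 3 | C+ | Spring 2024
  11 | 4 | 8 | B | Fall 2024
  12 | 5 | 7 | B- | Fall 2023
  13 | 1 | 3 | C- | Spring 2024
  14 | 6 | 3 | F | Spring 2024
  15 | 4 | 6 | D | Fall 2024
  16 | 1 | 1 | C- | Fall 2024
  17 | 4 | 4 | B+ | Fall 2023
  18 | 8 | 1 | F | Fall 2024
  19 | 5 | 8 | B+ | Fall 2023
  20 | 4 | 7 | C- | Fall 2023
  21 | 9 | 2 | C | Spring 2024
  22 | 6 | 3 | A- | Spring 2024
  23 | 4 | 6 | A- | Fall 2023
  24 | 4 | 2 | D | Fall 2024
SELECT student_id, COUNT(*) AS enrollment_count FROM enrollments GROUP BY student_id HAVING COUNT(*) >= 3

Execution result:
student_id | enrollment_count
4 | 10
5 | 4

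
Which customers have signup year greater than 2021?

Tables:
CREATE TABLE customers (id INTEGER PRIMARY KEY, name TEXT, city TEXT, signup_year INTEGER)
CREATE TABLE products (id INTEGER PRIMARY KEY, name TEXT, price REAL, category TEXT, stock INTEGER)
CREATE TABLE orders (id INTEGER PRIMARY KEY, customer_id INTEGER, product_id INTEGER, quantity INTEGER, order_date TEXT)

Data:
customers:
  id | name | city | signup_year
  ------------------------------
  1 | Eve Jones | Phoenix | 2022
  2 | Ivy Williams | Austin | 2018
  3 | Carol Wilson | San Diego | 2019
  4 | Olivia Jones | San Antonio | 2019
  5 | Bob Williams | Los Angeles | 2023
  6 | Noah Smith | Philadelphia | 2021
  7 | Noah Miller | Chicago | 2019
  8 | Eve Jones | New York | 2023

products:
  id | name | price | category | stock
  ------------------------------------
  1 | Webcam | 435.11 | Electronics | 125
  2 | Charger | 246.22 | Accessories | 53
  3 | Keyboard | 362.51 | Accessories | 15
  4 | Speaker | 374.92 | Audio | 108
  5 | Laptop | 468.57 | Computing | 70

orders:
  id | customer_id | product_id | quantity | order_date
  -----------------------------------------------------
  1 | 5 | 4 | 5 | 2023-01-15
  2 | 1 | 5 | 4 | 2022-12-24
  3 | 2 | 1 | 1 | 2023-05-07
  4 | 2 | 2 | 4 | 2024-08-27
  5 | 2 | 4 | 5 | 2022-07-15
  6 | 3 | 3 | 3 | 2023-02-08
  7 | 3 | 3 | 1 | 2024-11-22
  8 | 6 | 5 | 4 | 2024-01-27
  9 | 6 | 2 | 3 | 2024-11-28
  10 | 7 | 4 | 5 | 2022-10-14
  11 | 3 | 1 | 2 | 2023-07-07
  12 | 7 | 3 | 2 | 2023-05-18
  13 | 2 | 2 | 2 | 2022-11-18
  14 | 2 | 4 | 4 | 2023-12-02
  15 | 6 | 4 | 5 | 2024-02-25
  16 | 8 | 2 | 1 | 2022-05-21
SELECT name, signup_year FROM customers WHERE signup_year > 2021

Execution result:
name | signup_year
Eve Jones | 2022
Bob Williams | 2023
Eve Jones | 2023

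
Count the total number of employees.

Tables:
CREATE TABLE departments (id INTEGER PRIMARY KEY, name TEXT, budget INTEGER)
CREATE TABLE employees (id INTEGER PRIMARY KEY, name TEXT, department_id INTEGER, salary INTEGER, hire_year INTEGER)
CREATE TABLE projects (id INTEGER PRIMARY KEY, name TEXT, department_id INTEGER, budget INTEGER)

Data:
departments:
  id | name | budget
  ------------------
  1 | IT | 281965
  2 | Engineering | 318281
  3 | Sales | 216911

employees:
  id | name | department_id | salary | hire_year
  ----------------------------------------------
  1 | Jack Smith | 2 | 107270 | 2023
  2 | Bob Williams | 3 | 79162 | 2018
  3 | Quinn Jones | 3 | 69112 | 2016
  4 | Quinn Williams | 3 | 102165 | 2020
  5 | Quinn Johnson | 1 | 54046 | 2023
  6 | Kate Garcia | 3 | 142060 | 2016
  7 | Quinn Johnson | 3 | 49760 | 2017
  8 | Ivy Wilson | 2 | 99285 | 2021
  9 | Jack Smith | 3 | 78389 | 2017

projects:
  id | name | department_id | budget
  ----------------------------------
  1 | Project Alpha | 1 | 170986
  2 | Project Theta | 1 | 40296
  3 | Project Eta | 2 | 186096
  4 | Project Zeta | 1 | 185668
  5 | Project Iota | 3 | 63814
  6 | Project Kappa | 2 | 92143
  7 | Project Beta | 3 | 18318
SELECT COUNT(*) FROM employees

Execution result:
9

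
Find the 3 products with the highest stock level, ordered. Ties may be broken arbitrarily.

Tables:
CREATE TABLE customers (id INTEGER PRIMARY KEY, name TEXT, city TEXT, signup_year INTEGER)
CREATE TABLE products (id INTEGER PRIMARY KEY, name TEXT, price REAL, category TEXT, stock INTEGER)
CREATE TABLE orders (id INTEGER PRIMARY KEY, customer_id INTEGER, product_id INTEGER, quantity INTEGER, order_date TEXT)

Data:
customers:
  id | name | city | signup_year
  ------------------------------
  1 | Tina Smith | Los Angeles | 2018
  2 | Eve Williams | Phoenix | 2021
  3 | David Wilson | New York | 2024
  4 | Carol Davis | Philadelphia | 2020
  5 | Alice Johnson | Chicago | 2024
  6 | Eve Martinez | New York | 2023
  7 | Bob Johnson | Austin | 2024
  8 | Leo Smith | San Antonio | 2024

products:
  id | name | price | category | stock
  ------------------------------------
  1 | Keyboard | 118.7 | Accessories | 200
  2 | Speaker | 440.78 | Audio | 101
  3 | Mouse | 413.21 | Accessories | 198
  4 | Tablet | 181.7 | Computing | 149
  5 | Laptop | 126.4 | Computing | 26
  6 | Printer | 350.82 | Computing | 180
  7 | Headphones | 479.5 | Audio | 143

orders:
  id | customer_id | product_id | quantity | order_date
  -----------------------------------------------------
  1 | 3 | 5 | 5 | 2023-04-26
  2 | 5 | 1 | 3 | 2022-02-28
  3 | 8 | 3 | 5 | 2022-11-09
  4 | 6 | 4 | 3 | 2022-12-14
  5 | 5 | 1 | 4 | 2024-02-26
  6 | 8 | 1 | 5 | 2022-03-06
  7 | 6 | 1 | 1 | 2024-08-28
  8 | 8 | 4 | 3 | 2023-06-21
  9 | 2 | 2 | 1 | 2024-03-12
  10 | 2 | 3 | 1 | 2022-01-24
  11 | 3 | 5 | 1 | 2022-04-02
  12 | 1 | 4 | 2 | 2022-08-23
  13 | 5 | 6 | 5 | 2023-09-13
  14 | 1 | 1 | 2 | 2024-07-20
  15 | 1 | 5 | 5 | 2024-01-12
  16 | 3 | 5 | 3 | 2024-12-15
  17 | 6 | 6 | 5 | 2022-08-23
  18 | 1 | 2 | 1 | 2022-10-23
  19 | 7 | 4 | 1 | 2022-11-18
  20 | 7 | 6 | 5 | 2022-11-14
SELECT name, stock FROM products ORDER BY stock DESC LIMIT 3

Execution result:
name | stock
Keyboard | 200
Mouse | 198
Printer | 180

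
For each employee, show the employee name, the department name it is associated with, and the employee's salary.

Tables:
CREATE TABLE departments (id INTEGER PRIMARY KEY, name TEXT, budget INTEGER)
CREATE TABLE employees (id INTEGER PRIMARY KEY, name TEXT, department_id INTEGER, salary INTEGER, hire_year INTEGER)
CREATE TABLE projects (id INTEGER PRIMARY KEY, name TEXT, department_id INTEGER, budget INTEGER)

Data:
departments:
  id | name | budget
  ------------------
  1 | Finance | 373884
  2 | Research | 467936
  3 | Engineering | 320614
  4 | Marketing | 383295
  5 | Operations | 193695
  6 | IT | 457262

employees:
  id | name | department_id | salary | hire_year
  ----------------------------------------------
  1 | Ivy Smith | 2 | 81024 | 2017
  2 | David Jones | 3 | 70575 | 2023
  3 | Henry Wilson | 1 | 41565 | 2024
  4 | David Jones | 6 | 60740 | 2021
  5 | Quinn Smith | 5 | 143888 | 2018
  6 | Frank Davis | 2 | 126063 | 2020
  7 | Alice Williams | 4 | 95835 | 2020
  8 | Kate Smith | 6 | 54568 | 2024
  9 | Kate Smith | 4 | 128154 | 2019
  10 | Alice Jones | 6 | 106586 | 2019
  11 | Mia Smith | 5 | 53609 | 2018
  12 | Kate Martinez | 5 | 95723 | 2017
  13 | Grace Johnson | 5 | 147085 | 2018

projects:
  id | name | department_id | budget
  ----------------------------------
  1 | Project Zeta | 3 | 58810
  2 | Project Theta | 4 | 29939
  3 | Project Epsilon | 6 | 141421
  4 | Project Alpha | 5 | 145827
SELECT c.name, p.name AS department, c.salary FROM employees c JOIN departments p ON c.department_id = p.id

Execution result:
name | department | salary
Ivy Smith | Research | 81024
David Jones | Engineering | 70575
Henry Wilson | Finance | 41565
David Jones | IT | 60740
Quinn Smith | Operations | 143888
Frank Davis | Research | 126063
Alice Williams | Marketing | 95835
Kate Smith | IT | 54568
Kate Smith | Marketing | 128154
Alice Jones | IT | 106586
Mia Smith | Operations | 53609
Kate Martinez | Operations | 95723
Grace Johnson | Operations | 147085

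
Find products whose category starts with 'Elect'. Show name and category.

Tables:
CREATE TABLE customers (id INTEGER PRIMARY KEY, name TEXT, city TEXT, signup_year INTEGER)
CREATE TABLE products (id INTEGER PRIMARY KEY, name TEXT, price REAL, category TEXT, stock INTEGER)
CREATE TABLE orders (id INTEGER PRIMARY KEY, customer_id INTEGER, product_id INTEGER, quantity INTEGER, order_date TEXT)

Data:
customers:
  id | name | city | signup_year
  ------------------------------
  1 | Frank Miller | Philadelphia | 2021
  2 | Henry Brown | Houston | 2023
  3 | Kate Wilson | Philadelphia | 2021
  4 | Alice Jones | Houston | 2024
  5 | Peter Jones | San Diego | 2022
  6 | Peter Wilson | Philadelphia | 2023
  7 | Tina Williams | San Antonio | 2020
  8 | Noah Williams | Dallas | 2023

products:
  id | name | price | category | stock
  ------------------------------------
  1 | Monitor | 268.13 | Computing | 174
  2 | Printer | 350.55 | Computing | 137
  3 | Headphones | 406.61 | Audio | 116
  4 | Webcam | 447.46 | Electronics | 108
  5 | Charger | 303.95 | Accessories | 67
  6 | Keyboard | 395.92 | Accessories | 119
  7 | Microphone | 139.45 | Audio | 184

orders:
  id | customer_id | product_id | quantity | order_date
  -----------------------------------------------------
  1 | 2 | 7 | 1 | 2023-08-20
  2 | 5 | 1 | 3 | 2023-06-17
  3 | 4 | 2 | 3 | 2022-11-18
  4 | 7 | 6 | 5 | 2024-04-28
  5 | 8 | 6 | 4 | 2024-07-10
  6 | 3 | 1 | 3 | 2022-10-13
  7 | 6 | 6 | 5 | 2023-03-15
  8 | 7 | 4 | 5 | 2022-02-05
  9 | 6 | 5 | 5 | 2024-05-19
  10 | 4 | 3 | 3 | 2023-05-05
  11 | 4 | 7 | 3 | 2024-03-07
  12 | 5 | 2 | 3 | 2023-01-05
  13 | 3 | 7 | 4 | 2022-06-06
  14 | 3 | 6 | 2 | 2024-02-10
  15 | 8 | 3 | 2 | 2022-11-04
SELECT name, category FROM products WHERE category LIKE 'Elect%'

Execution result:
name | category
Webcam | Electronics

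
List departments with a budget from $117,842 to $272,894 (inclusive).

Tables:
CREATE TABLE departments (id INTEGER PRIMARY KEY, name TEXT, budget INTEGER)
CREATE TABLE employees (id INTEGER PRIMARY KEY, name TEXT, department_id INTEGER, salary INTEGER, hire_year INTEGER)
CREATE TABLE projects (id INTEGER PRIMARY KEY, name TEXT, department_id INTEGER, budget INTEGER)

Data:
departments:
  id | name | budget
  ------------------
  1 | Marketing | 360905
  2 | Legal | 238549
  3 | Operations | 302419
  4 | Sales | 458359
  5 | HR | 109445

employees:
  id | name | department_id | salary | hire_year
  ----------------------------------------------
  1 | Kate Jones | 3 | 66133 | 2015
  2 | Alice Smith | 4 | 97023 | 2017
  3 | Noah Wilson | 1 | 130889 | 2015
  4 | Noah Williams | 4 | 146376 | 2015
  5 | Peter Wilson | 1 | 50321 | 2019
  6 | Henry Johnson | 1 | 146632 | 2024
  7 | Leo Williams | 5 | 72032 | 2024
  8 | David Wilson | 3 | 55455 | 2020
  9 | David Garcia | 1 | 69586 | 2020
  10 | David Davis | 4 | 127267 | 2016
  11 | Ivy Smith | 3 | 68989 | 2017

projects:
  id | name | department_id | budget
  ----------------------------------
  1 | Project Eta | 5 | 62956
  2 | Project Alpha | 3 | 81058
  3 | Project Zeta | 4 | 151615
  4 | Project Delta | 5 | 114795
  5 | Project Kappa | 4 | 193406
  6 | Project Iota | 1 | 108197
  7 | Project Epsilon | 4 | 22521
SELECT name, budget FROM departments WHERE budget BETWEEN 117842 AND 272894

Execution result:
name | budget
Legal | 238549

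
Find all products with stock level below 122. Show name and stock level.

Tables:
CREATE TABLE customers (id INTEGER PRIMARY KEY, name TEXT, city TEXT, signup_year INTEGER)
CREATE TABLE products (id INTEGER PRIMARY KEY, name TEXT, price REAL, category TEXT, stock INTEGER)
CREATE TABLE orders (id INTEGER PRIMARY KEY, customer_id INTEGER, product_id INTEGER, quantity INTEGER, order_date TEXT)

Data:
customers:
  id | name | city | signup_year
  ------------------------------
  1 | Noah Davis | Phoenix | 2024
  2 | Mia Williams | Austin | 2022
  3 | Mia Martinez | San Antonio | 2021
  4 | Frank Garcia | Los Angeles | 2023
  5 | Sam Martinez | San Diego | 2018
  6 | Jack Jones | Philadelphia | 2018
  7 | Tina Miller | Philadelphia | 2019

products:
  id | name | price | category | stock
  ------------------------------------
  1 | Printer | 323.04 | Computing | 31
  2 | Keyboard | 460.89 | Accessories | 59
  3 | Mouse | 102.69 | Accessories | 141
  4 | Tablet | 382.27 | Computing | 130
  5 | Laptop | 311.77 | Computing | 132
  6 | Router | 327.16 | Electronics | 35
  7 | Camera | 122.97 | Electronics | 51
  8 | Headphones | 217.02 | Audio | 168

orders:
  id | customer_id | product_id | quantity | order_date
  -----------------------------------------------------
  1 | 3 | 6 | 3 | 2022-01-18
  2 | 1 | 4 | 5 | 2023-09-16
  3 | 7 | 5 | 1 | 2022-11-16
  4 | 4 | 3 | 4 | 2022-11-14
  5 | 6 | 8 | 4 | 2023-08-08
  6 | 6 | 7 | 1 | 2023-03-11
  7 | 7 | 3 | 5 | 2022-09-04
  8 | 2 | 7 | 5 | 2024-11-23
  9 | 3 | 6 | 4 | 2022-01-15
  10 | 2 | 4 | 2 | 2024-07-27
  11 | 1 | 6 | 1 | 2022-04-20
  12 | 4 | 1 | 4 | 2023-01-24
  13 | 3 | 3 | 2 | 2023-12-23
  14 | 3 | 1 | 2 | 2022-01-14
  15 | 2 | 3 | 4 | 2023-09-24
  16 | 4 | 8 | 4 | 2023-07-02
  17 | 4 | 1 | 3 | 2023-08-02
SELECT name, stock FROM products WHERE stock < 122

Execution result:
name | stock
Printer | 31
Keyboard | 59
Router | 35
Camera | 51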